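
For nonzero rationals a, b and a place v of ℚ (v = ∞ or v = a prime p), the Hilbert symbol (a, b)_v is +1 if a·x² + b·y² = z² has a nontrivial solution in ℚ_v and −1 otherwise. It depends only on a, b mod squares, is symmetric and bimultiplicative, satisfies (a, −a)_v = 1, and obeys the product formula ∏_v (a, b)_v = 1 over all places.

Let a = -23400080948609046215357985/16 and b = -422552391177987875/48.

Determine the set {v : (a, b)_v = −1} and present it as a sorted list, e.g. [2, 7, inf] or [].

(a, b) ≡ (-2242385, -105) mod (ℚ^×)²; places V = {2, 3, 5, 7, 17, 23, 31, 37, ∞}.
(a,b)_37: α=3, u≡27; β=2, v≡6 (mod 37); (27|37)=+1, (6|37)=-1; sign (−1)^0·+1^2·-1^3 = -1.
(a,b)_∞: sgn(-2242385)=−, sgn(-105)=−, so -1.
(a,b)_31: α=3, u≡8; β=2, v≡18 (mod 31); (8|31)=+1, (18|31)=+1; sign (−1)^0·+1^2·+1^3 = +1.
(a,b)_23: α=3, u≡4; β=2, v≡14 (mod 23); (4|23)=+1, (14|23)=-1; sign (−1)^0·+1^2·-1^3 = -1.
(a,b)_5: α=1, u≡3; β=3, v≡4 (mod 5); (3|5)=-1, (4|5)=+1; sign (−1)^0·-1^3·+1^1 = -1.
(a,b)_17: α=3, u≡8; β=2, v≡11 (mod 17); (8|17)=+1, (11|17)=-1; sign (−1)^0·+1^2·-1^3 = -1.
(a,b)_7: α=8, u≡2; β=5, v≡6 (mod 7); (2|7)=+1, (6|7)=-1; sign (−1)^0·+1^5·-1^8 = +1.
(a,b)_3: α=2, u≡1; β=-1, v≡1 (mod 3); (1|3)=+1, (1|3)=+1; sign (−1)^0·+1^-1·+1^2 = +1.
(a,b)_2: α=-4, β=-4; u≡7, v≡7 (mod 8); ε(u)ε(v)=1·1, αω(v)=-4·0, βω(u)=-4·0; sum ≡ 1  ⇒  -1.
|Ram(-2242385, -105)| = 6, even; anisotropic at {2, 5, 17, 23, 37, ∞}.

[2, 5, 17, 23, 37, inf]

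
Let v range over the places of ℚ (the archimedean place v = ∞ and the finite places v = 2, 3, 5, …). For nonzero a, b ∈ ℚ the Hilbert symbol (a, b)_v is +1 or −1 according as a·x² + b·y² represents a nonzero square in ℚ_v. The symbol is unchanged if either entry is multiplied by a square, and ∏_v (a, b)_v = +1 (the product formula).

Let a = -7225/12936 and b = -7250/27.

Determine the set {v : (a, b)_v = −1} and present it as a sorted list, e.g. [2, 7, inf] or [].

(a, b) ≡ (-66, -870) mod (ℚ^×)²; places V = {2, 3, 5, 7, 11, 17, 29, ∞}.
(a,b)_17: α=2, u≡8; β=0, v≡6 (mod 17); (8|17)=+1, (6|17)=-1; sign (−1)^0·+1^0·-1^2 = +1.
(a,b)_∞: sgn(-66)=−, sgn(-870)=−, so -1.
(a,b)_2: α=-3, β=1; u≡7, v≡5 (mod 8); ε(u)ε(v)=1·0, αω(v)=-3·1, βω(u)=1·0; sum ≡ 1  ⇒  -1.
(a,b)_29: α=0, u≡27; β=1, v≡9 (mod 29); (27|29)=-1, (9|29)=+1; sign (−1)^0·-1^1·+1^0 = -1.
(a,b)_11: α=-1, u≡9; β=0, v≡2 (mod 11); (9|11)=+1, (2|11)=-1; sign (−1)^0·+1^0·-1^-1 = -1.
(a,b)_3: α=-1, u≡2; β=-3, v≡1 (mod 3); (2|3)=-1, (1|3)=+1; sign (−1)^1·-1^-3·+1^-1 = +1.
(a,b)_5: α=2, u≡1; β=3, v≡1 (mod 5); (1|5)=+1, (1|5)=+1; sign (−1)^0·+1^3·+1^2 = +1.
(a,b)_7: α=-2, u≡4; β=0, v≡5 (mod 7); (4|7)=+1, (5|7)=-1; sign (−1)^0·+1^0·-1^-2 = +1.
Ram(-66, -870) = {2, 11, 29, ∞}; no ℚ_2-point on the conic.

[2, 11, 29, inf]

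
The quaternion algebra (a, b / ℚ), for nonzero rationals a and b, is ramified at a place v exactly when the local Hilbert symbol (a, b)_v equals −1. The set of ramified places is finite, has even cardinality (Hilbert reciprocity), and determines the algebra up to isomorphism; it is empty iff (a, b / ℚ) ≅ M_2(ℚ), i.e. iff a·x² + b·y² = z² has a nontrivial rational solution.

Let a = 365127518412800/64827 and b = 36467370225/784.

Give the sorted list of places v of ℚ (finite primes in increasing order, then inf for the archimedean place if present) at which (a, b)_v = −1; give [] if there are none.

[3, 11, 19, 29]

(a, b) ≡ (730626, 1339481) mod (ℚ^×)²; places V = {2, 3, 5, 7, 11, 13, 17, 19, 29, ∞}.
(a,b)_13: α=1, u≡4; β=1, v≡9 (mod 13); (4|13)=+1, (9|13)=+1; sign (−1)^0·+1^1·+1^1 = +1.
(a,b)_∞: sgn(730626)=+, sgn(1339481)=+, so +1.
(a,b)_3: α=-3, u≡2; β=2, v≡2 (mod 3); (2|3)=-1, (2|3)=-1; sign (−1)^0·-1^2·-1^-3 = -1.
(a,b)_17: α=1, u≡4; β=1, v≡9 (mod 17); (4|17)=+1, (9|17)=+1; sign (−1)^0·+1^1·+1^1 = +1.
(a,b)_29: α=1, u≡4; β=1, v≡19 (mod 29); (4|29)=+1, (19|29)=-1; sign (−1)^0·+1^1·-1^1 = -1.
(a,b)_7: α=-4, u≡4; β=-2, v≡3 (mod 7); (4|7)=+1, (3|7)=-1; sign (−1)^0·+1^-2·-1^-4 = +1.
(a,b)_19: α=1, u≡9; β=1, v≡4 (mod 19); (9|19)=+1, (4|19)=+1; sign (−1)^1·+1^1·+1^1 = -1.
(a,b)_11: α=4, u≡6; β=3, v≡9 (mod 11); (6|11)=-1, (9|11)=+1; sign (−1)^0·-1^3·+1^4 = -1.
(a,b)_2: α=13, β=-4; u≡1, v≡1 (mod 8); ε(u)ε(v)=0·0, αω(v)=13·0, βω(u)=-4·0; sum ≡ 0  ⇒  +1.
(a,b)_5: α=2, u≡1; β=2, v≡1 (mod 5); (1|5)=+1, (1|5)=+1; sign (−1)^0·+1^2·+1^2 = +1.
(730626, 1339481 / ℚ) ramifies at {3, 11, 19, 29}: a division algebra.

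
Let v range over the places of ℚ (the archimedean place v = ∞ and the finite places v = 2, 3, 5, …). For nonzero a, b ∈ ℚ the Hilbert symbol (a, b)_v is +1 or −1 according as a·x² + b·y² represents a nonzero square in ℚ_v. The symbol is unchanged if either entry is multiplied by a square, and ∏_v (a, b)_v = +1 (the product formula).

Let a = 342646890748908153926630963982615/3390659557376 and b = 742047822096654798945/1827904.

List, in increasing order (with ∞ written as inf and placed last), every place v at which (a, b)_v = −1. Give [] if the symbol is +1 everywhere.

(a, b) ≡ (13090, 37145) mod (ℚ^×)²; places V = {2, 3, 5, 7, 11, 13, 17, 19, 23, ∞}.
(a,b)_7: α=-3, u≡2; β=0, v≡3 (mod 7); (2|7)=+1, (3|7)=-1; sign (−1)^0·+1^0·-1^-3 = -1.
(a,b)_11: α=11, u≡2; β=6, v≡4 (mod 11); (2|11)=-1, (4|11)=+1; sign (−1)^0·-1^6·+1^11 = +1.
(a,b)_3: α=18, u≡1; β=10, v≡2 (mod 3); (1|3)=+1, (2|3)=-1; sign (−1)^0·+1^10·-1^18 = +1.
(a,b)_19: α=4, u≡10; β=3, v≡17 (mod 19); (10|19)=-1, (17|19)=+1; sign (−1)^0·-1^3·+1^4 = -1.
(a,b)_2: α=-11, β=-6; u≡1, v≡1 (mod 8); ε(u)ε(v)=0·0, αω(v)=-11·0, βω(u)=-6·0; sum ≡ 0  ⇒  +1.
(a,b)_23: α=4, u≡8; β=3, v≡5 (mod 23); (8|23)=+1, (5|23)=-1; sign (−1)^0·+1^3·-1^4 = +1.
(a,b)_5: α=1, u≡3; β=1, v≡1 (mod 5); (3|5)=-1, (1|5)=+1; sign (−1)^0·-1^1·+1^1 = -1.
(a,b)_13: α=-6, u≡9; β=-4, v≡1 (mod 13); (9|13)=+1, (1|13)=+1; sign (−1)^0·+1^-4·+1^-6 = +1.
(a,b)_17: α=1, u≡5; β=1, v≡4 (mod 17); (5|17)=-1, (4|17)=+1; sign (−1)^0·-1^1·+1^1 = -1.
(a,b)_∞: sgn(13090)=+, sgn(37145)=+, so +1.
(13090, 37145 / ℚ) ramifies at {5, 7, 17, 19}: a division algebra.

[5, 7, 17, 19]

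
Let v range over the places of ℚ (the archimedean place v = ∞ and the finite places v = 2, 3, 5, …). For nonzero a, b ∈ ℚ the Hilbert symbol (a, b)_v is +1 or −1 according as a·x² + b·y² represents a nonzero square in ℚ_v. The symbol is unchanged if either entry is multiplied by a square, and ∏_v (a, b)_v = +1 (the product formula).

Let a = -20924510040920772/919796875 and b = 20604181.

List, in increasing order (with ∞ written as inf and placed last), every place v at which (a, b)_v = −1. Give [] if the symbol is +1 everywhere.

(a, b) ≡ (-4754811, 20604181) mod (ℚ^×)²; places V = {2, 3, 5, 11, 13, 29, 31, 37, 41, 43, ∞}.
(a,b)_31: α=1, u≡10; β=1, v≡11 (mod 31); (10|31)=+1, (11|31)=-1; sign (−1)^1·+1^1·-1^1 = +1.
(a,b)_13: α=6, u≡10; β=1, v≡3 (mod 13); (10|13)=+1, (3|13)=+1; sign (−1)^0·+1^1·+1^6 = +1.
(a,b)_5: α=-6, u≡4; β=0, v≡1 (mod 5); (4|5)=+1, (1|5)=+1; sign (−1)^0·+1^0·+1^-6 = +1.
(a,b)_11: α=2, u≡9; β=0, v≡4 (mod 11); (9|11)=+1, (4|11)=+1; sign (−1)^0·+1^0·+1^2 = +1.
(a,b)_2: α=2, β=0; u≡5, v≡5 (mod 8); ε(u)ε(v)=0·0, αω(v)=2·1, βω(u)=0·1; sum ≡ 0  ⇒  +1.
(a,b)_41: α=1, u≡37; β=1, v≡4 (mod 41); (37|41)=+1, (4|41)=+1; sign (−1)^0·+1^1·+1^1 = +1.
(a,b)_∞: sgn(-4754811)=−, sgn(20604181)=+, so +1.
(a,b)_29: α=1, u≡1; β=1, v≡18 (mod 29); (1|29)=+1, (18|29)=-1; sign (−1)^0·+1^1·-1^1 = -1.
(a,b)_3: α=5, u≡2; β=0, v≡1 (mod 3); (2|3)=-1, (1|3)=+1; sign (−1)^0·-1^0·+1^5 = +1.
(a,b)_37: α=-2, u≡19; β=0, v≡28 (mod 37); (19|37)=-1, (28|37)=+1; sign (−1)^0·-1^0·+1^-2 = +1.
(a,b)_43: α=-1, u≡8; β=1, v≡18 (mod 43); (8|43)=-1, (18|43)=-1; sign (−1)^1·-1^1·-1^-1 = -1.
(-4754811, 20604181 / ℚ) ramifies at {29, 43}: a division algebra.

[29, 43]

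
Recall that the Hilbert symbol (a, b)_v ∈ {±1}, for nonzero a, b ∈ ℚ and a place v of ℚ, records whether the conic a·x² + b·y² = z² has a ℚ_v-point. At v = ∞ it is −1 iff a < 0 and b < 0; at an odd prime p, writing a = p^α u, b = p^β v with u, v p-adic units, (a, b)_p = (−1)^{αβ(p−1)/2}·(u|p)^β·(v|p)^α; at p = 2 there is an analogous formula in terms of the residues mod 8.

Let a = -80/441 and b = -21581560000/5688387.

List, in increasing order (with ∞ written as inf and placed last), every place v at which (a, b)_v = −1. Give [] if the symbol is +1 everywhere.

(a, b) ≡ (-5, -273) mod (ℚ^×)²; places V = {2, 3, 5, 7, 11, 13, 17, ∞}.
(a,b)_11: α=0, u≡8; β=2, v≡6 (mod 11); (8|11)=-1, (6|11)=-1; sign (−1)^0·-1^2·-1^0 = +1.
(a,b)_∞: sgn(-5)=−, sgn(-273)=−, so -1.
(a,b)_5: α=1, u≡4; β=4, v≡2 (mod 5); (4|5)=+1, (2|5)=-1; sign (−1)^0·+1^4·-1^1 = -1.
(a,b)_2: α=4, β=6; u≡3, v≡7 (mod 8); ε(u)ε(v)=1·1, αω(v)=4·0, βω(u)=6·1; sum ≡ 1  ⇒  -1.
(a,b)_17: α=0, u≡12; β=-2, v≡8 (mod 17); (12|17)=-1, (8|17)=+1; sign (−1)^0·-1^-2·+1^0 = +1.
(a,b)_3: α=-2, u≡1; β=-9, v≡2 (mod 3); (1|3)=+1, (2|3)=-1; sign (−1)^0·+1^-9·-1^-2 = +1.
(a,b)_13: α=0, u≡2; β=1, v≡11 (mod 13); (2|13)=-1, (11|13)=-1; sign (−1)^0·-1^1·-1^0 = -1.
(a,b)_7: α=-2, u≡2; β=3, v≡5 (mod 7); (2|7)=+1, (5|7)=-1; sign (−1)^0·+1^3·-1^-2 = +1.
|Ram(-5, -273)| = 4, even; anisotropic at {2, 5, 13, ∞}.

[2, 5, 13, inf]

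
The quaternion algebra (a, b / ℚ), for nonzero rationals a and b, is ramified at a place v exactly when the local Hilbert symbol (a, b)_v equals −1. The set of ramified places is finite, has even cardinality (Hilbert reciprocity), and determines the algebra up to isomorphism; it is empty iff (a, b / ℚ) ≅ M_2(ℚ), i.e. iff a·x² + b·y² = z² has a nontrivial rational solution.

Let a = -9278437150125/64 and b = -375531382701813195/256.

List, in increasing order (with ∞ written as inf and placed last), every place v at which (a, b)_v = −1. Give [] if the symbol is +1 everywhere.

[11, 29, 37, inf]

(a, b) ≡ (-41237498445, -40755) mod (ℚ^×)²; places V = {2, 3, 5, 11, 13, 19, 23, 29, 37, 41, ∞}.
(a,b)_13: α=1, u≡2; β=1, v≡8 (mod 13); (2|13)=-1, (8|13)=-1; sign (−1)^0·-1^1·-1^1 = +1.
(a,b)_5: α=3, u≡1; β=1, v≡1 (mod 5); (1|5)=+1, (1|5)=+1; sign (−1)^0·+1^1·+1^3 = +1.
(a,b)_29: α=1, u≡8; β=2, v≡27 (mod 29); (8|29)=-1, (27|29)=-1; sign (−1)^0·-1^2·-1^1 = -1.
(a,b)_23: α=1, u≡17; β=2, v≡16 (mod 23); (17|23)=-1, (16|23)=+1; sign (−1)^0·-1^2·+1^1 = +1.
(a,b)_41: α=1, u≡24; β=2, v≡37 (mod 41); (24|41)=-1, (37|41)=+1; sign (−1)^0·-1^2·+1^1 = +1.
(a,b)_11: α=1, u≡2; β=1, v≡8 (mod 11); (2|11)=-1, (8|11)=-1; sign (−1)^1·-1^1·-1^1 = -1.
(a,b)_2: α=-6, β=-8; u≡3, v≡5 (mod 8); ε(u)ε(v)=1·0, αω(v)=-6·1, βω(u)=-8·1; sum ≡ 0  ⇒  +1.
(a,b)_∞: sgn(-41237498445)=−, sgn(-40755)=−, so -1.
(a,b)_19: α=1, u≡16; β=1, v≡15 (mod 19); (16|19)=+1, (15|19)=-1; sign (−1)^1·+1^1·-1^1 = +1.
(a,b)_3: α=3, u≡1; β=3, v≡2 (mod 3); (1|3)=+1, (2|3)=-1; sign (−1)^1·+1^3·-1^3 = +1.
(a,b)_37: α=1, u≡29; β=2, v≡13 (mod 37); (29|37)=-1, (13|37)=-1; sign (−1)^0·-1^2·-1^1 = -1.
(-41237498445, -40755 / ℚ) ramifies at {11, 29, 37, ∞}: a division algebra.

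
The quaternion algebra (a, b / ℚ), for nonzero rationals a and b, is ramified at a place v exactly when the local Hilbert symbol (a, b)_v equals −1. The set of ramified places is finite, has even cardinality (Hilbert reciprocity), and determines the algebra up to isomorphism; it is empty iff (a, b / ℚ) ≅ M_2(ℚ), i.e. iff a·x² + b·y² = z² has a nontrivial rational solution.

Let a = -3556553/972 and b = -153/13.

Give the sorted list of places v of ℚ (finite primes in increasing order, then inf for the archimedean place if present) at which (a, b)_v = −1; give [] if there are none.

[7, inf]

(a, b) ≡ (-88179, -221) mod (ℚ^×)²; places V = {2, 3, 7, 11, 13, 17, 19, ∞}.
(a,b)_11: α=2, u≡8; β=0, v≡6 (mod 11); (8|11)=-1, (6|11)=-1; sign (−1)^0·-1^0·-1^2 = +1.
(a,b)_7: α=1, u≡5; β=0, v≡6 (mod 7); (5|7)=-1, (6|7)=-1; sign (−1)^0·-1^0·-1^1 = -1.
(a,b)_2: α=-2, β=0; u≡5, v≡3 (mod 8); ε(u)ε(v)=0·1, αω(v)=-2·1, βω(u)=0·1; sum ≡ 0  ⇒  +1.
(a,b)_17: α=1, u≡9; β=1, v≡15 (mod 17); (9|17)=+1, (15|17)=+1; sign (−1)^0·+1^1·+1^1 = +1.
(a,b)_∞: sgn(-88179)=−, sgn(-221)=−, so -1.
(a,b)_3: α=-5, u≡1; β=2, v≡1 (mod 3); (1|3)=+1, (1|3)=+1; sign (−1)^0·+1^2·+1^-5 = +1.
(a,b)_19: α=1, u≡13; β=0, v≡16 (mod 19); (13|19)=-1, (16|19)=+1; sign (−1)^0·-1^0·+1^1 = +1.
(a,b)_13: α=1, u≡3; β=-1, v≡3 (mod 13); (3|13)=+1, (3|13)=+1; sign (−1)^0·+1^-1·+1^1 = +1.
|Ram(-88179, -221)| = 2, even; anisotropic at {7, ∞}.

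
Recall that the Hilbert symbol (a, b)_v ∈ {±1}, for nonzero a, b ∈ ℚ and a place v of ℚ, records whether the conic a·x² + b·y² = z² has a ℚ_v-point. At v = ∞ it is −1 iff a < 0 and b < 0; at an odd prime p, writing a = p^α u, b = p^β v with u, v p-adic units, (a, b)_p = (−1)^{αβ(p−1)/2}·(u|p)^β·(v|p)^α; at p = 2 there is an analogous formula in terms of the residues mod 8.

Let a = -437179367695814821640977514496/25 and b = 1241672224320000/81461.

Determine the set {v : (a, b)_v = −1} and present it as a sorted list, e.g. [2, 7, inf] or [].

[2, 11]

Mod squares: a ≡ -11594, b ≡ 2551362. Check v ∈ {∞, 2, 3, 5, 11, 17, 29, 31, 43, 53}.
v=43: a=43^2·(≡21), b=43^1·(≡7) mod 43; (21|43)=+1, (7|43)=-1; (−1)^{2·1·21}·(+1)^1·(-1)^2 = +1.
v=2: v_2(a)=21, v_2(b)=9; units ≡ 3, 1 (mod 8); ε·ε+αω+βω = 1·0+21·0+9·1 ≡ 1  ⇒  (a,b)_2 = -1.
v=∞: -11594 < 0 and 2551362 > 0  ⇒  (a,b)_∞ = +1.
v=29: a=29^0·(≡22), b=29^-1·(≡19) mod 29; (22|29)=+1, (19|29)=-1; (−1)^{0·-1·14}·(+1)^-1·(-1)^0 = +1.
v=5: a=5^-2·(≡4), b=5^4·(≡2) mod 5; (4|5)=+1, (2|5)=-1; (−1)^{-2·4·2}·(+1)^4·(-1)^-2 = +1.
v=53: a=53^0·(≡37), b=53^-2·(≡21) mod 53; (37|53)=+1, (21|53)=-1; (−1)^{0·-2·26}·(+1)^-2·(-1)^0 = +1.
v=3: a=3^14·(≡1), b=3^7·(≡2) mod 3; (1|3)=+1, (2|3)=-1; (−1)^{14·7·1}·(+1)^7·(-1)^14 = +1.
v=31: a=31^3·(≡17), b=31^1·(≡4) mod 31; (17|31)=-1, (4|31)=+1; (−1)^{3·1·15}·(-1)^1·(+1)^3 = +1.
v=11: a=11^5·(≡10), b=11^3·(≡8) mod 11; (10|11)=-1, (8|11)=-1; (−1)^{5·3·5}·(-1)^3·(-1)^5 = -1.
v=17: a=17^3·(≡13), b=17^0·(≡1) mod 17; (13|17)=+1, (1|17)=+1; (−1)^{3·0·8}·(+1)^0·(+1)^3 = +1.
Ram(-11594, 2551362) = {2, 11}; no ℚ_2-point on the conic.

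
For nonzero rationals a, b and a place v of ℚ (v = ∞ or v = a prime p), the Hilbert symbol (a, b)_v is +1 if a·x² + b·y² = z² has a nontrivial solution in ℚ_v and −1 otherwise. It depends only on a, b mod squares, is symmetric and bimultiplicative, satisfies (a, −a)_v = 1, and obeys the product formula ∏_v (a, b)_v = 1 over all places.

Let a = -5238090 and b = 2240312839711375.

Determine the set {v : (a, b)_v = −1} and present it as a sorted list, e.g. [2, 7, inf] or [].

[2, 5, 11, 37]

Mod squares: a ≡ -4810, b ≡ 26455. Check v ∈ {∞, 2, 3, 5, 11, 13, 37}.
v=∞: -4810 < 0 and 26455 > 0  ⇒  (a,b)_∞ = +1.
v=3: a=3^2·(≡2), b=3^0·(≡1) mod 3; (2|3)=-1, (1|3)=+1; (−1)^{2·0·1}·(-1)^0·(+1)^2 = +1.
v=37: a=37^1·(≡29), b=37^3·(≡1) mod 37; (29|37)=-1, (1|37)=+1; (−1)^{1·3·18}·(-1)^3·(+1)^1 = -1.
v=2: v_2(a)=1, v_2(b)=0; units ≡ 3, 7 (mod 8); ε·ε+αω+βω = 1·1+1·0+0·1 ≡ 1  ⇒  (a,b)_2 = -1.
v=11: a=11^2·(≡6), b=11^5·(≡2) mod 11; (6|11)=-1, (2|11)=-1; (−1)^{2·5·5}·(-1)^5·(-1)^2 = -1.
v=13: a=13^1·(≡5), b=13^3·(≡7) mod 13; (5|13)=-1, (7|13)=-1; (−1)^{1·3·6}·(-1)^3·(-1)^1 = +1.
v=5: a=5^1·(≡2), b=5^3·(≡1) mod 5; (2|5)=-1, (1|5)=+1; (−1)^{1·3·2}·(-1)^3·(+1)^1 = -1.
Ram(-4810, 26455) = {2, 5, 11, 37}; no ℚ_2-point on the conic.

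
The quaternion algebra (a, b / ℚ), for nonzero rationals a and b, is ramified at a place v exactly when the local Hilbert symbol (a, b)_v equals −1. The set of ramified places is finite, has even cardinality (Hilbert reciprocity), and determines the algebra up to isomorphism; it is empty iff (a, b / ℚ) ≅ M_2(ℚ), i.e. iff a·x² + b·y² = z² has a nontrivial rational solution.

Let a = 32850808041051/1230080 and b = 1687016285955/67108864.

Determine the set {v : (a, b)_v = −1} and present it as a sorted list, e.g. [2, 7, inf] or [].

(a, b) ≡ (455, 12155) mod (ℚ^×)²; places V = {2, 3, 5, 7, 11, 13, 17, 31, ∞}.
(a,b)_5: α=-1, u≡1; β=1, v≡4 (mod 5); (1|5)=+1, (4|5)=+1; sign (−1)^0·+1^1·+1^-1 = +1.
(a,b)_∞: sgn(455)=+, sgn(12155)=+, so +1.
(a,b)_13: α=1, u≡9; β=1, v≡1 (mod 13); (9|13)=+1, (1|13)=+1; sign (−1)^0·+1^1·+1^1 = +1.
(a,b)_7: α=3, u≡4; β=2, v≡5 (mod 7); (4|7)=+1, (5|7)=-1; sign (−1)^0·+1^2·-1^3 = -1.
(a,b)_31: α=-2, u≡11; β=0, v≡17 (mod 31); (11|31)=-1, (17|31)=-1; sign (−1)^0·-1^0·-1^-2 = +1.
(a,b)_2: α=-8, β=-26; u≡7, v≡3 (mod 8); ε(u)ε(v)=1·1, αω(v)=-8·1, βω(u)=-26·0; sum ≡ 1  ⇒  -1.
(a,b)_11: α=2, u≡4; β=3, v≡4 (mod 11); (4|11)=+1, (4|11)=+1; sign (−1)^0·+1^3·+1^2 = +1.
(a,b)_17: α=4, u≡9; β=3, v≡4 (mod 17); (9|17)=+1, (4|17)=+1; sign (−1)^0·+1^3·+1^4 = +1.
(a,b)_3: α=6, u≡2; β=4, v≡2 (mod 3); (2|3)=-1, (2|3)=-1; sign (−1)^0·-1^4·-1^6 = +1.
(455, 12155 / ℚ) ramifies at {2, 7}: a division algebra.

[2, 7]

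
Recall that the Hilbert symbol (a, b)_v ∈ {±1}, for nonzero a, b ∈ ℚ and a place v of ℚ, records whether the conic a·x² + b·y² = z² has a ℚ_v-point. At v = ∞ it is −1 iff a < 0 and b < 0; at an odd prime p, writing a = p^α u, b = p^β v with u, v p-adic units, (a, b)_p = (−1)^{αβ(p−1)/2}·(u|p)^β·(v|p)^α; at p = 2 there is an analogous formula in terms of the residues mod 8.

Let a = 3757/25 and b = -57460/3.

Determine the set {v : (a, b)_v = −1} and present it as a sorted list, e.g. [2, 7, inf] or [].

[5, 13]

(a, b) ≡ (13, -255) mod (ℚ^×)²; places V = {2, 3, 5, 13, 17, ∞}.
(a,b)_3: α=0, u≡1; β=-1, v≡2 (mod 3); (1|3)=+1, (2|3)=-1; sign (−1)^0·+1^-1·-1^0 = +1.
(a,b)_13: α=1, u≡10; β=2, v≡8 (mod 13); (10|13)=+1, (8|13)=-1; sign (−1)^0·+1^2·-1^1 = -1.
(a,b)_5: α=-2, u≡2; β=1, v≡1 (mod 5); (2|5)=-1, (1|5)=+1; sign (−1)^0·-1^1·+1^-2 = -1.
(a,b)_2: α=0, β=2; u≡5, v≡1 (mod 8); ε(u)ε(v)=0·0, αω(v)=0·0, βω(u)=2·1; sum ≡ 0  ⇒  +1.
(a,b)_∞: sgn(13)=+, sgn(-255)=−, so +1.
(a,b)_17: α=2, u≡8; β=1, v≡1 (mod 17); (8|17)=+1, (1|17)=+1; sign (−1)^0·+1^1·+1^2 = +1.
Ram(13, -255) = {5, 13}; no ℚ_5-point on the conic.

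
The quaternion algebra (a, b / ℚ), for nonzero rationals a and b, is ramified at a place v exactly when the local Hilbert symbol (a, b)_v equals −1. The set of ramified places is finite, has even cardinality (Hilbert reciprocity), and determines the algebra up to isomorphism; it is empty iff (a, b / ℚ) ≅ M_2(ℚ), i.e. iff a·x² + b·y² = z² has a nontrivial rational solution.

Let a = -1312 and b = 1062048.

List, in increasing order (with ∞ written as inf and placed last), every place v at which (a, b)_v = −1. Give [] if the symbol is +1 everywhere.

[2, 3, 23, 37]

(a, b) ≡ (-82, 66378) mod (ℚ^×)²; places V = {2, 3, 13, 23, 37, 41, ∞}.
(a,b)_37: α=0, u≡20; β=1, v≡29 (mod 37); (20|37)=-1, (29|37)=-1; sign (−1)^0·-1^1·-1^0 = -1.
(a,b)_3: α=0, u≡2; β=1, v≡1 (mod 3); (2|3)=-1, (1|3)=+1; sign (−1)^0·-1^1·+1^0 = -1.
(a,b)_∞: sgn(-82)=−, sgn(66378)=+, so +1.
(a,b)_41: α=1, u≡9; β=0, v≡25 (mod 41); (9|41)=+1, (25|41)=+1; sign (−1)^0·+1^0·+1^1 = +1.
(a,b)_13: α=0, u≡1; β=1, v≡4 (mod 13); (1|13)=+1, (4|13)=+1; sign (−1)^0·+1^1·+1^0 = +1.
(a,b)_2: α=5, β=5; u≡7, v≡5 (mod 8); ε(u)ε(v)=1·0, αω(v)=5·1, βω(u)=5·0; sum ≡ 1  ⇒  -1.
(a,b)_23: α=0, u≡22; β=1, v≡15 (mod 23); (22|23)=-1, (15|23)=-1; sign (−1)^0·-1^1·-1^0 = -1.
|Ram(-82, 66378)| = 4, even; anisotropic at {2, 3, 23, 37}.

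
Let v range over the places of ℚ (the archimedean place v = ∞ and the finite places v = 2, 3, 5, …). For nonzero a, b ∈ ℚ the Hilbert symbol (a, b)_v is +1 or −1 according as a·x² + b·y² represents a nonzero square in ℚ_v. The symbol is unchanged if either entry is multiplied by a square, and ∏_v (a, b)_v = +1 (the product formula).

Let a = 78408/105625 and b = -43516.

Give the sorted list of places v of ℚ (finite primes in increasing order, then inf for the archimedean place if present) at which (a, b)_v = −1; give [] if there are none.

(a, b) ≡ (2, -10879) mod (ℚ^×)²; places V = {2, 3, 5, 11, 13, 23, 43, ∞}.
(a,b)_∞: sgn(2)=+, sgn(-10879)=−, so +1.
(a,b)_13: α=-2, u≡5; β=0, v≡8 (mod 13); (5|13)=-1, (8|13)=-1; sign (−1)^0·-1^0·-1^-2 = +1.
(a,b)_11: α=2, u≡7; β=1, v≡4 (mod 11); (7|11)=-1, (4|11)=+1; sign (−1)^0·-1^1·+1^2 = -1.
(a,b)_23: α=0, u≡18; β=1, v≡17 (mod 23); (18|23)=+1, (17|23)=-1; sign (−1)^0·+1^1·-1^0 = +1.
(a,b)_5: α=-4, u≡2; β=0, v≡4 (mod 5); (2|5)=-1, (4|5)=+1; sign (−1)^0·-1^0·+1^-4 = +1.
(a,b)_3: α=4, u≡2; β=0, v≡2 (mod 3); (2|3)=-1, (2|3)=-1; sign (−1)^0·-1^0·-1^4 = +1.
(a,b)_43: α=0, u≡34; β=1, v≡20 (mod 43); (34|43)=-1, (20|43)=-1; sign (−1)^0·-1^1·-1^0 = -1.
(a,b)_2: α=3, β=2; u≡1, v≡1 (mod 8); ε(u)ε(v)=0·0, αω(v)=3·0, βω(u)=2·0; sum ≡ 0  ⇒  +1.
Ram(2, -10879) = {11, 43}; no ℚ_11-point on the conic.

[11, 43]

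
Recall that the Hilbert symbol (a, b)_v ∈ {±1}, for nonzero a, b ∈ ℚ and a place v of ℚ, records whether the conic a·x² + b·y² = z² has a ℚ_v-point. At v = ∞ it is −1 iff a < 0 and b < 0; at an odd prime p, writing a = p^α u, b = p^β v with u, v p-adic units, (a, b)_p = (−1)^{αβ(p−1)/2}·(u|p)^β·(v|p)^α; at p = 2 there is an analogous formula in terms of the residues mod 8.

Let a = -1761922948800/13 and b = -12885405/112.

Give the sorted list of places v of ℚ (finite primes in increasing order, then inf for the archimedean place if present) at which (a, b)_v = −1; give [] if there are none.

[7, 17, 23, inf]

(a, b) ≡ (-39, -533715) mod (ℚ^×)²; places V = {2, 3, 5, 7, 13, 17, 23, ∞}.
(a,b)_23: α=2, u≡17; β=1, v≡8 (mod 23); (17|23)=-1, (8|23)=+1; sign (−1)^0·-1^1·+1^2 = -1.
(a,b)_5: α=2, u≡1; β=1, v≡2 (mod 5); (1|5)=+1, (2|5)=-1; sign (−1)^0·+1^1·-1^2 = +1.
(a,b)_2: α=6, β=-4; u≡1, v≡5 (mod 8); ε(u)ε(v)=0·0, αω(v)=6·1, βω(u)=-4·0; sum ≡ 0  ⇒  +1.
(a,b)_7: α=4, u≡5; β=-1, v≡3 (mod 7); (5|7)=-1, (3|7)=-1; sign (−1)^0·-1^-1·-1^4 = -1.
(a,b)_∞: sgn(-39)=−, sgn(-533715)=−, so -1.
(a,b)_17: α=2, u≡12; β=1, v≡15 (mod 17); (12|17)=-1, (15|17)=+1; sign (−1)^0·-1^1·+1^2 = -1.
(a,b)_13: α=-1, u≡12; β=3, v≡3 (mod 13); (12|13)=+1, (3|13)=+1; sign (−1)^0·+1^3·+1^-1 = +1.
(a,b)_3: α=1, u≡2; β=1, v≡1 (mod 3); (2|3)=-1, (1|3)=+1; sign (−1)^1·-1^1·+1^1 = +1.
Ram(-39, -533715) = {7, 17, 23, ∞}; no ℚ_7-point on the conic.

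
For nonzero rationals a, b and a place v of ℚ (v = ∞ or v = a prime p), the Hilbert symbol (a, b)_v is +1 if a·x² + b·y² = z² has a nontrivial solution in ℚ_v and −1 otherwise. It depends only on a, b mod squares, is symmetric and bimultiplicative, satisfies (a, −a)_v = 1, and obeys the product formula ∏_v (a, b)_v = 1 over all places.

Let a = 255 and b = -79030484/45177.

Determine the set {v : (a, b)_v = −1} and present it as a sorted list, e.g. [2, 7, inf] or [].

(a, b) ≡ (255, -7293) mod (ℚ^×)²; places V = {2, 3, 5, 11, 13, 17, 23, 37, ∞}.
(a,b)_2: α=0, β=2; u≡7, v≡3 (mod 8); ε(u)ε(v)=1·1, αω(v)=0·1, βω(u)=2·0; sum ≡ 1  ⇒  -1.
(a,b)_∞: sgn(255)=+, sgn(-7293)=−, so +1.
(a,b)_17: α=1, u≡15; β=1, v≡13 (mod 17); (15|17)=+1, (13|17)=+1; sign (−1)^0·+1^1·+1^1 = +1.
(a,b)_13: α=0, u≡8; β=3, v≡6 (mod 13); (8|13)=-1, (6|13)=-1; sign (−1)^0·-1^3·-1^0 = -1.
(a,b)_5: α=1, u≡1; β=0, v≡3 (mod 5); (1|5)=+1, (3|5)=-1; sign (−1)^0·+1^0·-1^1 = -1.
(a,b)_3: α=1, u≡1; β=-1, v≡2 (mod 3); (1|3)=+1, (2|3)=-1; sign (−1)^1·+1^-1·-1^1 = +1.
(a,b)_23: α=0, u≡2; β=2, v≡7 (mod 23); (2|23)=+1, (7|23)=-1; sign (−1)^0·+1^2·-1^0 = +1.
(a,b)_37: α=0, u≡33; β=-2, v≡28 (mod 37); (33|37)=+1, (28|37)=+1; sign (−1)^0·+1^-2·+1^0 = +1.
(a,b)_11: α=0, u≡2; β=-1, v≡7 (mod 11); (2|11)=-1, (7|11)=-1; sign (−1)^0·-1^-1·-1^0 = -1.
(255, -7293 / ℚ) ramifies at {2, 5, 11, 13}: a division algebra.

[2, 5, 11, 13]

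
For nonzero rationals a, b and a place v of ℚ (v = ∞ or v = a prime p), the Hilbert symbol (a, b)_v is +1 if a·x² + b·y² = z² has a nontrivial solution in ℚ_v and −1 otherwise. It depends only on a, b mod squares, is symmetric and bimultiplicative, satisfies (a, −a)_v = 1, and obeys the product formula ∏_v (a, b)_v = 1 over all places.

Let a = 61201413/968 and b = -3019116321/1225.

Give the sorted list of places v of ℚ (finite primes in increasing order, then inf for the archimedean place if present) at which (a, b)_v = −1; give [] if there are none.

(a, b) ≡ (4186, -5681) mod (ℚ^×)²; places V = {2, 3, 5, 7, 11, 13, 19, 23, ∞}.
(a,b)_3: α=4, u≡1; β=12, v≡1 (mod 3); (1|3)=+1, (1|3)=+1; sign (−1)^0·+1^12·+1^4 = +1.
(a,b)_2: α=-3, β=0; u≡5, v≡7 (mod 8); ε(u)ε(v)=0·1, αω(v)=-3·0, βω(u)=0·1; sum ≡ 0  ⇒  +1.
(a,b)_7: α=1, u≡5; β=-2, v≡6 (mod 7); (5|7)=-1, (6|7)=-1; sign (−1)^0·-1^-2·-1^1 = -1.
(a,b)_13: α=1, u≡12; β=1, v≡6 (mod 13); (12|13)=+1, (6|13)=-1; sign (−1)^0·+1^1·-1^1 = -1.
(a,b)_11: α=-2, u≡8; β=0, v≡8 (mod 11); (8|11)=-1, (8|11)=-1; sign (−1)^0·-1^0·-1^-2 = +1.
(a,b)_23: α=1, u≡19; β=1, v≡3 (mod 23); (19|23)=-1, (3|23)=+1; sign (−1)^1·-1^1·+1^1 = +1.
(a,b)_∞: sgn(4186)=+, sgn(-5681)=−, so +1.
(a,b)_19: α=2, u≡4; β=1, v≡4 (mod 19); (4|19)=+1, (4|19)=+1; sign (−1)^0·+1^1·+1^2 = +1.
(a,b)_5: α=0, u≡1; β=-2, v≡1 (mod 5); (1|5)=+1, (1|5)=+1; sign (−1)^0·+1^-2·+1^0 = +1.
Ram(4186, -5681) = {7, 13}; no ℚ_7-point on the conic.

[7, 13]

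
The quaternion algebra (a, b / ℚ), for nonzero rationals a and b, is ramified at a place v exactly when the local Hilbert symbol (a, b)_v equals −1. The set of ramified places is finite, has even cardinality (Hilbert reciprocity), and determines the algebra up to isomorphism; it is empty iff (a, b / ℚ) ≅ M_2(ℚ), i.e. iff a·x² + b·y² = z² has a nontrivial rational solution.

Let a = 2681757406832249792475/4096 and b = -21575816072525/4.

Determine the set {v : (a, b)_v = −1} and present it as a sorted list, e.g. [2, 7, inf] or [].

[2, 11]

Mod squares: a ≡ 62491, b ≡ -221. Check v ∈ {∞, 2, 3, 5, 11, 13, 17, 19, 23}.
v=23: a=23^3·(≡18), b=23^2·(≡6) mod 23; (18|23)=+1, (6|23)=+1; (−1)^{3·2·11}·(+1)^2·(+1)^3 = +1.
v=∞: 62491 > 0 and -221 < 0  ⇒  (a,b)_∞ = +1.
v=17: a=17^2·(≡13), b=17^1·(≡8) mod 17; (13|17)=+1, (8|17)=+1; (−1)^{2·1·8}·(+1)^1·(+1)^2 = +1.
v=3: a=3^2·(≡1), b=3^0·(≡1) mod 3; (1|3)=+1, (1|3)=+1; (−1)^{2·0·1}·(+1)^0·(+1)^2 = +1.
v=19: a=19^3·(≡14), b=19^2·(≡4) mod 19; (14|19)=-1, (4|19)=+1; (−1)^{3·2·9}·(-1)^2·(+1)^3 = +1.
v=13: a=13^5·(≡1), b=13^3·(≡9) mod 13; (1|13)=+1, (9|13)=+1; (−1)^{5·3·6}·(+1)^3·(+1)^5 = +1.
v=2: v_2(a)=-12, v_2(b)=-2; units ≡ 3, 3 (mod 8); ε·ε+αω+βω = 1·1+-12·1+-2·1 ≡ 1  ⇒  (a,b)_2 = -1.
v=11: a=11^3·(≡5), b=11^2·(≡6) mod 11; (5|11)=+1, (6|11)=-1; (−1)^{3·2·5}·(+1)^2·(-1)^3 = -1.
v=5: a=5^2·(≡4), b=5^2·(≡1) mod 5; (4|5)=+1, (1|5)=+1; (−1)^{2·2·2}·(+1)^2·(+1)^2 = +1.
Ram(62491, -221) = {2, 11}; no ℚ_2-point on the conic.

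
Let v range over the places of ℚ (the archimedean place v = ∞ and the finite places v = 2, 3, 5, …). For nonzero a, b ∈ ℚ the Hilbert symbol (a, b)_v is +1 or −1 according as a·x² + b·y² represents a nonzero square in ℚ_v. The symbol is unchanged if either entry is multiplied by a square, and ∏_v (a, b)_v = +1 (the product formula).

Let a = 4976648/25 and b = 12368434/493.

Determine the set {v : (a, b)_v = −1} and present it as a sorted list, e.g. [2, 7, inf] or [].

[2, 17, 23, 37]

(a, b) ≡ (1244162, 36080698) mod (ℚ^×)²; places V = {2, 5, 13, 17, 23, 29, 37, 43, ∞}.
(a,b)_5: α=-2, u≡3; β=0, v≡3 (mod 5); (3|5)=-1, (3|5)=-1; sign (−1)^0·-1^0·-1^-2 = +1.
(a,b)_17: α=1, u≡9; β=-1, v≡7 (mod 17); (9|17)=+1, (7|17)=-1; sign (−1)^0·+1^-1·-1^1 = -1.
(a,b)_29: α=0, u≡25; β=-1, v≡20 (mod 29); (25|29)=+1, (20|29)=+1; sign (−1)^0·+1^-1·+1^0 = +1.
(a,b)_37: α=1, u≡27; β=1, v≡2 (mod 37); (27|37)=+1, (2|37)=-1; sign (−1)^0·+1^1·-1^1 = -1.
(a,b)_∞: sgn(1244162)=+, sgn(36080698)=+, so +1.
(a,b)_2: α=3, β=1; u≡1, v≡5 (mod 8); ε(u)ε(v)=0·0, αω(v)=3·1, βω(u)=1·0; sum ≡ 1  ⇒  -1.
(a,b)_23: α=1, u≡19; β=1, v≡11 (mod 23); (19|23)=-1, (11|23)=-1; sign (−1)^1·-1^1·-1^1 = -1.
(a,b)_13: α=0, u≡12; β=2, v≡4 (mod 13); (12|13)=+1, (4|13)=+1; sign (−1)^0·+1^2·+1^0 = +1.
(a,b)_43: α=1, u≡25; β=1, v≡7 (mod 43); (25|43)=+1, (7|43)=-1; sign (−1)^1·+1^1·-1^1 = +1.
Ram(1244162, 36080698) = {2, 17, 23, 37}; no ℚ_2-point on the conic.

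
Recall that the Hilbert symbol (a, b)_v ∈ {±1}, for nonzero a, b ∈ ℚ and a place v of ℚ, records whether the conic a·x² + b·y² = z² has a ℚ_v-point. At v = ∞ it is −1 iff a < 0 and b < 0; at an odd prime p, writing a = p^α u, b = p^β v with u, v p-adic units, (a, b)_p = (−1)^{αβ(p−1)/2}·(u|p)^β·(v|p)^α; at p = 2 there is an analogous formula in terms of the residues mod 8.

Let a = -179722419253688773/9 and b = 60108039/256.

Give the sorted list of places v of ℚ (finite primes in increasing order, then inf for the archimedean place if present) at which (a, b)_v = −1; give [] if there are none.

Mod squares: a ≡ -28527037, b ≡ 6678671. Check v ∈ {∞, 2, 3, 7, 11, 17, 19, 23, 29, 31, 37}.
v=29: a=29^2·(≡14), b=29^1·(≡11) mod 29; (14|29)=-1, (11|29)=-1; (−1)^{2·1·14}·(-1)^1·(-1)^2 = -1.
v=19: a=19^1·(≡12), b=19^1·(≡9) mod 19; (12|19)=-1, (9|19)=+1; (−1)^{1·1·9}·(-1)^1·(+1)^1 = +1.
v=∞: -28527037 < 0 and 6678671 > 0  ⇒  (a,b)_∞ = +1.
v=3: a=3^-2·(≡2), b=3^2·(≡2) mod 3; (2|3)=-1, (2|3)=-1; (−1)^{-2·2·1}·(-1)^2·(-1)^-2 = +1.
v=7: a=7^3·(≡2), b=7^0·(≡3) mod 7; (2|7)=+1, (3|7)=-1; (−1)^{3·0·3}·(+1)^0·(-1)^3 = -1.
v=31: a=31^1·(≡9), b=31^1·(≡17) mod 31; (9|31)=+1, (17|31)=-1; (−1)^{1·1·15}·(+1)^1·(-1)^1 = +1.
v=2: v_2(a)=0, v_2(b)=-8; units ≡ 3, 7 (mod 8); ε·ε+αω+βω = 1·1+0·0+-8·1 ≡ 1  ⇒  (a,b)_2 = -1.
v=37: a=37^1·(≡15), b=37^0·(≡5) mod 37; (15|37)=-1, (5|37)=-1; (−1)^{1·0·18}·(-1)^0·(-1)^1 = -1.
v=11: a=11^1·(≡4), b=11^0·(≡8) mod 11; (4|11)=+1, (8|11)=-1; (−1)^{1·0·5}·(+1)^0·(-1)^1 = -1.
v=17: a=17^3·(≡2), b=17^1·(≡5) mod 17; (2|17)=+1, (5|17)=-1; (−1)^{3·1·8}·(+1)^1·(-1)^3 = -1.
v=23: a=23^2·(≡18), b=23^1·(≡6) mod 23; (18|23)=+1, (6|23)=+1; (−1)^{2·1·11}·(+1)^1·(+1)^2 = +1.
Ram(-28527037, 6678671) = {2, 7, 11, 17, 29, 37}; no ℚ_2-point on the conic.

[2, 7, 11, 17, 29, 37]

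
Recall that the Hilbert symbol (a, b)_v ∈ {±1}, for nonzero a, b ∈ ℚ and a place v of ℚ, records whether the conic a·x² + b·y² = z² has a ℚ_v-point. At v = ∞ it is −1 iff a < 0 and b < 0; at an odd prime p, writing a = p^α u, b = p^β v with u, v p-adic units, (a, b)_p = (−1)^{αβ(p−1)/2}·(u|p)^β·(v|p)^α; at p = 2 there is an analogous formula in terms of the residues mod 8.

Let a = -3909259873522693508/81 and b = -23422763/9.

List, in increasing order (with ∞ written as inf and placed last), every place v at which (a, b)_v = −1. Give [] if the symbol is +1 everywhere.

[13, inf]

(a, b) ≡ (-713, -64883) mod (ℚ^×)²; places V = {2, 3, 7, 13, 19, 23, 31, ∞}.
(a,b)_∞: sgn(-713)=−, sgn(-64883)=−, so -1.
(a,b)_19: α=4, u≡9; β=2, v≡15 (mod 19); (9|19)=+1, (15|19)=-1; sign (−1)^0·+1^2·-1^4 = +1.
(a,b)_2: α=2, β=0; u≡7, v≡5 (mod 8); ε(u)ε(v)=1·0, αω(v)=2·1, βω(u)=0·0; sum ≡ 0  ⇒  +1.
(a,b)_13: α=2, u≡5; β=1, v≡4 (mod 13); (5|13)=-1, (4|13)=+1; sign (−1)^0·-1^1·+1^2 = -1.
(a,b)_23: α=3, u≡20; β=1, v≡4 (mod 23); (20|23)=-1, (4|23)=+1; sign (−1)^1·-1^1·+1^3 = +1.
(a,b)_3: α=-4, u≡1; β=-2, v≡1 (mod 3); (1|3)=+1, (1|3)=+1; sign (−1)^0·+1^-2·+1^-4 = +1.
(a,b)_7: α=6, u≡1; β=1, v≡5 (mod 7); (1|7)=+1, (5|7)=-1; sign (−1)^0·+1^1·-1^6 = +1.
(a,b)_31: α=1, u≡28; β=1, v≡23 (mod 31); (28|31)=+1, (23|31)=-1; sign (−1)^1·+1^1·-1^1 = +1.
(-713, -64883 / ℚ) ramifies at {13, ∞}: a division algebra.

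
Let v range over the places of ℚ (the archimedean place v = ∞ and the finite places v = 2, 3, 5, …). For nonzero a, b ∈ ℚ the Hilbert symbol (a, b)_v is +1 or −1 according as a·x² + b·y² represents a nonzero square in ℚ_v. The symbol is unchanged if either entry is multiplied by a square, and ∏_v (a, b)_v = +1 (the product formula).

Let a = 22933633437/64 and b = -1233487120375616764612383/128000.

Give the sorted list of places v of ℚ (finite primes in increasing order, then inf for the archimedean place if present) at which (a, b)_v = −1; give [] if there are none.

(a, b) ≡ (5797, -58435) mod (ℚ^×)²; places V = {2, 3, 5, 11, 13, 17, 29, 31, ∞}.
(a,b)_2: α=-6, β=-10; u≡5, v≡5 (mod 8); ε(u)ε(v)=0·0, αω(v)=-6·1, βω(u)=-10·1; sum ≡ 0  ⇒  +1.
(a,b)_31: α=1, u≡28; β=3, v≡29 (mod 31); (28|31)=+1, (29|31)=-1; sign (−1)^1·+1^3·-1^1 = +1.
(a,b)_11: α=1, u≡2; β=4, v≡8 (mod 11); (2|11)=-1, (8|11)=-1; sign (−1)^0·-1^4·-1^1 = -1.
(a,b)_17: α=3, u≡16; β=4, v≡14 (mod 17); (16|17)=+1, (14|17)=-1; sign (−1)^0·+1^4·-1^3 = -1.
(a,b)_5: α=0, u≡3; β=-3, v≡3 (mod 5); (3|5)=-1, (3|5)=-1; sign (−1)^0·-1^-3·-1^0 = -1.
(a,b)_3: α=4, u≡1; β=12, v≡2 (mod 3); (1|3)=+1, (2|3)=-1; sign (−1)^0·+1^12·-1^4 = +1.
(a,b)_13: α=2, u≡9; β=3, v≡1 (mod 13); (9|13)=+1, (1|13)=+1; sign (−1)^0·+1^3·+1^2 = +1.
(a,b)_∞: sgn(5797)=+, sgn(-58435)=−, so +1.
(a,b)_29: α=0, u≡15; β=1, v≡27 (mod 29); (15|29)=-1, (27|29)=-1; sign (−1)^0·-1^1·-1^0 = -1.
Ram(5797, -58435) = {5, 11, 17, 29}; no ℚ_5-point on the conic.

[5, 11, 17, 29]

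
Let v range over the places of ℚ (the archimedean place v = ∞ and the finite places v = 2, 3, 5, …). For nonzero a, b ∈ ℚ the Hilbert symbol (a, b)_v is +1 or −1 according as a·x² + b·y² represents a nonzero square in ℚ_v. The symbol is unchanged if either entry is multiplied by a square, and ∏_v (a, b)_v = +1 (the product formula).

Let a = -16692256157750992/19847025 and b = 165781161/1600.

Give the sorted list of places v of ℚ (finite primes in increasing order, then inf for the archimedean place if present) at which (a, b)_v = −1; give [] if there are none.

[3, 17]

Mod squares: a ≡ -133, b ≡ 4641. Check v ∈ {∞, 2, 3, 5, 7, 11, 13, 17, 19, 23, 29}.
v=13: a=13^2·(≡3), b=13^1·(≡8) mod 13; (3|13)=+1, (8|13)=-1; (−1)^{2·1·6}·(+1)^1·(-1)^2 = +1.
v=∞: -133 < 0 and 4641 > 0  ⇒  (a,b)_∞ = +1.
v=19: a=19^3·(≡10), b=19^0·(≡6) mod 19; (10|19)=-1, (6|19)=+1; (−1)^{3·0·9}·(-1)^0·(+1)^3 = +1.
v=7: a=7^1·(≡1), b=7^3·(≡3) mod 7; (1|7)=+1, (3|7)=-1; (−1)^{1·3·3}·(+1)^3·(-1)^1 = +1.
v=3: a=3^-8·(≡2), b=3^7·(≡2) mod 3; (2|3)=-1, (2|3)=-1; (−1)^{-8·7·1}·(-1)^7·(-1)^-8 = -1.
v=11: a=11^-2·(≡7), b=11^0·(≡8) mod 11; (7|11)=-1, (8|11)=-1; (−1)^{-2·0·5}·(-1)^0·(-1)^-2 = +1.
v=29: a=29^2·(≡14), b=29^0·(≡16) mod 29; (14|29)=-1, (16|29)=+1; (−1)^{2·0·14}·(-1)^0·(+1)^2 = +1.
v=5: a=5^-2·(≡3), b=5^-2·(≡4) mod 5; (3|5)=-1, (4|5)=+1; (−1)^{-2·-2·2}·(-1)^-2·(+1)^-2 = +1.
v=2: v_2(a)=4, v_2(b)=-6; units ≡ 3, 1 (mod 8); ε·ε+αω+βω = 1·0+4·0+-6·1 ≡ 0  ⇒  (a,b)_2 = +1.
v=23: a=23^2·(≡21), b=23^0·(≡1) mod 23; (21|23)=-1, (1|23)=+1; (−1)^{2·0·11}·(-1)^0·(+1)^2 = +1.
v=17: a=17^2·(≡5), b=17^1·(≡2) mod 17; (5|17)=-1, (2|17)=+1; (−1)^{2·1·8}·(-1)^1·(+1)^2 = -1.
Ram(-133, 4641) = {3, 17}; no ℚ_3-point on the conic.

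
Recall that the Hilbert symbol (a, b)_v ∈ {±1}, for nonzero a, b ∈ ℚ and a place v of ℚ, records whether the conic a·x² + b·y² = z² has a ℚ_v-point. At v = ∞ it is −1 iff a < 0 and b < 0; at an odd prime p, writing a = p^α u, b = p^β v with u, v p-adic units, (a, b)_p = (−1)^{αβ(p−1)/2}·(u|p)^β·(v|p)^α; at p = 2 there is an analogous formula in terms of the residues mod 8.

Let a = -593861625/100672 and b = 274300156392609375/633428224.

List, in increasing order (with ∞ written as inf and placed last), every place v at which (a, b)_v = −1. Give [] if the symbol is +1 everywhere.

[2, 5, 7, 13]

(a, b) ≡ (-8645, 7) mod (ℚ^×)²; places V = {2, 3, 5, 7, 11, 13, 19, ∞}.
(a,b)_5: α=3, u≡1; β=6, v≡3 (mod 5); (1|5)=+1, (3|5)=-1; sign (−1)^0·+1^6·-1^3 = -1.
(a,b)_11: α=-2, u≡4; β=-4, v≡6 (mod 11); (4|11)=+1, (6|11)=-1; sign (−1)^0·+1^-4·-1^-2 = +1.
(a,b)_19: α=1, u≡17; β=2, v≡16 (mod 19); (17|19)=+1, (16|19)=+1; sign (−1)^0·+1^2·+1^1 = +1.
(a,b)_3: α=6, u≡1; β=10, v≡1 (mod 3); (1|3)=+1, (1|3)=+1; sign (−1)^0·+1^10·+1^6 = +1.
(a,b)_7: α=3, u≡1; β=7, v≡1 (mod 7); (1|7)=+1, (1|7)=+1; sign (−1)^1·+1^7·+1^3 = -1.
(a,b)_13: α=-1, u≡8; β=-2, v≡2 (mod 13); (8|13)=-1, (2|13)=-1; sign (−1)^0·-1^-2·-1^-1 = -1.
(a,b)_2: α=-6, β=-8; u≡3, v≡7 (mod 8); ε(u)ε(v)=1·1, αω(v)=-6·0, βω(u)=-8·1; sum ≡ 1  ⇒  -1.
(a,b)_∞: sgn(-8645)=−, sgn(7)=+, so +1.
Ram(-8645, 7) = {2, 5, 7, 13}; no ℚ_2-point on the conic.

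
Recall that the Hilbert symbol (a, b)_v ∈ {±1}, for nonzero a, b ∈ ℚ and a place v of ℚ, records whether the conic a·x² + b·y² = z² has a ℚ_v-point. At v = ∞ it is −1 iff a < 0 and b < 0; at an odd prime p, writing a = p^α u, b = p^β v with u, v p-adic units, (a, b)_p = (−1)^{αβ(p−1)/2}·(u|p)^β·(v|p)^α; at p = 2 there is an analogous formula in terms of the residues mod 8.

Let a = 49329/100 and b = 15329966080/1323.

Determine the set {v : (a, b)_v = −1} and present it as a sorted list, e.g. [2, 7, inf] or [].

(a, b) ≡ (609, 124410) mod (ℚ^×)²; places V = {2, 3, 5, 7, 11, 13, 19, 29, ∞}.
(a,b)_7: α=1, u≡6; β=-2, v≡5 (mod 7); (6|7)=-1, (5|7)=-1; sign (−1)^0·-1^-2·-1^1 = -1.
(a,b)_3: α=5, u≡2; β=-3, v≡1 (mod 3); (2|3)=-1, (1|3)=+1; sign (−1)^1·-1^-3·+1^5 = +1.
(a,b)_5: α=-2, u≡1; β=1, v≡2 (mod 5); (1|5)=+1, (2|5)=-1; sign (−1)^0·+1^1·-1^-2 = +1.
(a,b)_∞: sgn(609)=+, sgn(124410)=+, so +1.
(a,b)_19: α=0, u≡1; β=2, v≡17 (mod 19); (1|19)=+1, (17|19)=+1; sign (−1)^0·+1^2·+1^0 = +1.
(a,b)_13: α=0, u≡8; β=1, v≡11 (mod 13); (8|13)=-1, (11|13)=-1; sign (−1)^0·-1^1·-1^0 = -1.
(a,b)_2: α=-2, β=11; u≡1, v≡5 (mod 8); ε(u)ε(v)=0·0, αω(v)=-2·1, βω(u)=11·0; sum ≡ 0  ⇒  +1.
(a,b)_29: α=1, u≡26; β=1, v≡15 (mod 29); (26|29)=-1, (15|29)=-1; sign (−1)^0·-1^1·-1^1 = +1.
(a,b)_11: α=0, u≡5; β=1, v≡2 (mod 11); (5|11)=+1, (2|11)=-1; sign (−1)^0·+1^1·-1^0 = +1.
(609, 124410 / ℚ) ramifies at {7, 13}: a division algebra.

[7, 13]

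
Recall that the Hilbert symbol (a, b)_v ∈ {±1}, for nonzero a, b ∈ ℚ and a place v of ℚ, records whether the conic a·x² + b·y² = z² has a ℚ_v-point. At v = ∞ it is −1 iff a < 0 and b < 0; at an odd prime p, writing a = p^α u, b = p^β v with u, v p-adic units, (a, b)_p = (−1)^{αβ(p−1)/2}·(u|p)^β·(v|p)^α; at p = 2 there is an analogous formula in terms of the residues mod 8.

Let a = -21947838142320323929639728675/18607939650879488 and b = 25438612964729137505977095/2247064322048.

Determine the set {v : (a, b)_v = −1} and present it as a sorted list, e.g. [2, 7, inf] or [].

[2, 19]

Mod squares: a ≡ -646, b ≡ 110. Check v ∈ {∞, 2, 3, 5, 7, 11, 13, 17, 19, 29}.
v=29: a=29^6·(≡17), b=29^4·(≡28) mod 29; (17|29)=-1, (28|29)=+1; (−1)^{6·4·14}·(-1)^4·(+1)^6 = +1.
v=19: a=19^3·(≡17), b=19^4·(≡14) mod 19; (17|19)=+1, (14|19)=-1; (−1)^{3·4·9}·(+1)^4·(-1)^3 = -1.
v=5: a=5^2·(≡1), b=5^1·(≡3) mod 5; (1|5)=+1, (3|5)=-1; (−1)^{2·1·2}·(+1)^1·(-1)^2 = +1.
v=7: a=7^-6·(≡5), b=7^-4·(≡3) mod 7; (5|7)=-1, (3|7)=-1; (−1)^{-6·-4·3}·(-1)^-4·(-1)^-6 = +1.
v=∞: -646 < 0 and 110 > 0  ⇒  (a,b)_∞ = +1.
v=11: a=11^8·(≡1), b=11^9·(≡7) mod 11; (1|11)=+1, (7|11)=-1; (−1)^{8·9·5}·(+1)^9·(-1)^8 = +1.
v=3: a=3^10·(≡2), b=3^4·(≡2) mod 3; (2|3)=-1, (2|3)=-1; (−1)^{10·4·1}·(-1)^4·(-1)^10 = +1.
v=2: v_2(a)=-15, v_2(b)=-15; units ≡ 5, 7 (mod 8); ε·ε+αω+βω = 0·1+-15·0+-15·1 ≡ 1  ⇒  (a,b)_2 = -1.
v=17: a=17^1·(≡1), b=17^2·(≡15) mod 17; (1|17)=+1, (15|17)=+1; (−1)^{1·2·8}·(+1)^2·(+1)^1 = +1.
v=13: a=13^-6·(≡9), b=13^-4·(≡5) mod 13; (9|13)=+1, (5|13)=-1; (−1)^{-6·-4·6}·(+1)^-4·(-1)^-6 = +1.
|Ram(-646, 110)| = 2, even; anisotropic at {2, 19}.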